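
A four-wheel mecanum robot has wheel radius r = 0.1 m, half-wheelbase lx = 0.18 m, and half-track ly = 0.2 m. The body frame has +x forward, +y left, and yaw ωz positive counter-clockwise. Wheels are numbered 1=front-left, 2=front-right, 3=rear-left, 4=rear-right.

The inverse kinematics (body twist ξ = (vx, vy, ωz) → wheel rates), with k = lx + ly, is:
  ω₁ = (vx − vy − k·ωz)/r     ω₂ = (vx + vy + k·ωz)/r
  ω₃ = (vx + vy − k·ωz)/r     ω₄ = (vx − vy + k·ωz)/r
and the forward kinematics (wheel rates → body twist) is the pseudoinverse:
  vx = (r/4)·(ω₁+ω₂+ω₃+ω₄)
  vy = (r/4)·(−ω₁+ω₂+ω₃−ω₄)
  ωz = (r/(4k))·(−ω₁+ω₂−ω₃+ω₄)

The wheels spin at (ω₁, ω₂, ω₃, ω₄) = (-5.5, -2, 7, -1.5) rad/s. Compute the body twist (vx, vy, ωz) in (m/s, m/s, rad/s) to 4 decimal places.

(-0.0500, 0.3000, -0.3289)

k = lx + ly = 0.18 + 0.2 = 0.3800
ω₁+ω₂+ω₃+ω₄ = -2.0000  →  vx = (0.1/4)·-2.0000 = -0.0500
−ω₁+ω₂+ω₃−ω₄ = 12.0000  →  vy = (0.1/4)·12.0000 = 0.3000
−ω₁+ω₂−ω₃+ω₄ = -5.0000  →  ωz = (0.1/1.5200)·-5.0000 = -0.3289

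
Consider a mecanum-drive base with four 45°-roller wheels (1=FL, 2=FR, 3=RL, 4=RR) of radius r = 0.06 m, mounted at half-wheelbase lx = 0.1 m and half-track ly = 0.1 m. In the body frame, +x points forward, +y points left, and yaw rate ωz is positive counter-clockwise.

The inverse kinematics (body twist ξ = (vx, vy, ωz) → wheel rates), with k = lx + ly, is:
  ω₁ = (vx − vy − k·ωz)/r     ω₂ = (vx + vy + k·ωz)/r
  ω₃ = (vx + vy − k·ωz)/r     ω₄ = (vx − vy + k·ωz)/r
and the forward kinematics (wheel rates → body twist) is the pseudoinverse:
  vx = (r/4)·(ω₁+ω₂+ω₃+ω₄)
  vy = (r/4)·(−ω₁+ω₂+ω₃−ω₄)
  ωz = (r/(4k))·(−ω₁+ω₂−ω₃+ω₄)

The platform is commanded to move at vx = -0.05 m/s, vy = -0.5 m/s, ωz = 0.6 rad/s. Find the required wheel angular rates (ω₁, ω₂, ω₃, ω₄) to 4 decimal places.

k = lx + ly = 0.1 + 0.1 = 0.2000;  k·ωz = 0.2000·0.6 = 0.1200
ω₁ (FL) = (vx − vy − k·ωz)/r = 0.3300/0.06 = 5.5000
ω₂ (FR) = (vx + vy + k·ωz)/r = -0.4300/0.06 = -7.1667
ω₃ (RL) = (vx + vy − k·ωz)/r = -0.6700/0.06 = -11.1667
ω₄ (RR) = (vx − vy + k·ωz)/r = 0.5700/0.06 = 9.5000

(5.5000, -7.1667, -11.1667, 9.5000)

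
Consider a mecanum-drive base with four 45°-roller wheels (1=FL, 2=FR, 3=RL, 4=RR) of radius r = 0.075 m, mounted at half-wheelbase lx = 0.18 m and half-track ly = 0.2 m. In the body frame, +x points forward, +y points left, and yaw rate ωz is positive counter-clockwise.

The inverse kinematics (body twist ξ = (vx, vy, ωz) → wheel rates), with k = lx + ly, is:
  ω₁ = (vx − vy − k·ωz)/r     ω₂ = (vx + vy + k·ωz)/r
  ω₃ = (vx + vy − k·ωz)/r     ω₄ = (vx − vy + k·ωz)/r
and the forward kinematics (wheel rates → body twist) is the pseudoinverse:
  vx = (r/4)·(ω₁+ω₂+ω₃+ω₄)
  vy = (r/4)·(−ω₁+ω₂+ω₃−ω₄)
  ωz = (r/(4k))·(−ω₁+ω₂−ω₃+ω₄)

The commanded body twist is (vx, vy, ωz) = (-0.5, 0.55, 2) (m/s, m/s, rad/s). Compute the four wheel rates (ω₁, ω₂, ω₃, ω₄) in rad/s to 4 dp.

k = lx + ly = 0.18 + 0.2 = 0.3800;  k·ωz = 0.3800·2 = 0.7600
ω₁ (FL) = (vx − vy − k·ωz)/r = -1.8100/0.075 = -24.1333
ω₂ (FR) = (vx + vy + k·ωz)/r = 0.8100/0.075 = 10.8000
ω₃ (RL) = (vx + vy − k·ωz)/r = -0.7100/0.075 = -9.4667
ω₄ (RR) = (vx − vy + k·ωz)/r = -0.2900/0.075 = -3.8667

(-24.1333, 10.8000, -9.4667, -3.8667)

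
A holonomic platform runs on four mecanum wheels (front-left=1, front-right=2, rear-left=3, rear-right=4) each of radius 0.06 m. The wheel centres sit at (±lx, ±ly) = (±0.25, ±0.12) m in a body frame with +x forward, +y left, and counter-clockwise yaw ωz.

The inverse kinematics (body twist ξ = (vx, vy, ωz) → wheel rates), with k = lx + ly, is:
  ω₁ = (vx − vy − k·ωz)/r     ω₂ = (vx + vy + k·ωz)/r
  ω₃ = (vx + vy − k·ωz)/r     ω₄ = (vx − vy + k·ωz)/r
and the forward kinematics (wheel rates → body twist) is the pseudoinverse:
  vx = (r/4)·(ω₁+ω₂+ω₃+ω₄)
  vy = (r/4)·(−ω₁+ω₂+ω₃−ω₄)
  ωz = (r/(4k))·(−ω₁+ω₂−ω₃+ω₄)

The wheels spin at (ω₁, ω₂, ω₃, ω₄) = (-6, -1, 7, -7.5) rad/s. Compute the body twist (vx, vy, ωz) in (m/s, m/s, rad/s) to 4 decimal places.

(-0.1125, 0.2925, -0.3851)

k = lx + ly = 0.25 + 0.12 = 0.3700
ω₁+ω₂+ω₃+ω₄ = -7.5000  →  vx = (0.06/4)·-7.5000 = -0.1125
−ω₁+ω₂+ω₃−ω₄ = 19.5000  →  vy = (0.06/4)·19.5000 = 0.2925
−ω₁+ω₂−ω₃+ω₄ = -9.5000  →  ωz = (0.06/1.4800)·-9.5000 = -0.3851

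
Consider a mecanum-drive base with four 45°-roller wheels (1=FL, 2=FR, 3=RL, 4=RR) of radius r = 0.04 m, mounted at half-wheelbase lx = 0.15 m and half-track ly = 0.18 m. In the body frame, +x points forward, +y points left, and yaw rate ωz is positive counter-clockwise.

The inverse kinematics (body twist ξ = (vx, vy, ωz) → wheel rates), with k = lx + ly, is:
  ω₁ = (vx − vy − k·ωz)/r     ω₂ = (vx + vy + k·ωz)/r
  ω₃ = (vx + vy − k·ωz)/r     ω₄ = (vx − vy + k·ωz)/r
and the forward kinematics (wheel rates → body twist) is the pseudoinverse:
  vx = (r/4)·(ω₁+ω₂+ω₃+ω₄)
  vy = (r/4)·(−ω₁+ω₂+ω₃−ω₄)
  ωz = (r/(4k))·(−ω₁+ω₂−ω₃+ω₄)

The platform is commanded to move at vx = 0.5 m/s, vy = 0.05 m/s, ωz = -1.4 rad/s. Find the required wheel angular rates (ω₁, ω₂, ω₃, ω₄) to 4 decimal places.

(22.8000, 2.2000, 25.3000, -0.3000)

k = lx + ly = 0.15 + 0.18 = 0.3300;  k·ωz = 0.3300·-1.4 = -0.4620
ω₁ (FL) = (vx − vy − k·ωz)/r = 0.9120/0.04 = 22.8000
ω₂ (FR) = (vx + vy + k·ωz)/r = 0.0880/0.04 = 2.2000
ω₃ (RL) = (vx + vy − k·ωz)/r = 1.0120/0.04 = 25.3000
ω₄ (RR) = (vx − vy + k·ωz)/r = -0.0120/0.04 = -0.3000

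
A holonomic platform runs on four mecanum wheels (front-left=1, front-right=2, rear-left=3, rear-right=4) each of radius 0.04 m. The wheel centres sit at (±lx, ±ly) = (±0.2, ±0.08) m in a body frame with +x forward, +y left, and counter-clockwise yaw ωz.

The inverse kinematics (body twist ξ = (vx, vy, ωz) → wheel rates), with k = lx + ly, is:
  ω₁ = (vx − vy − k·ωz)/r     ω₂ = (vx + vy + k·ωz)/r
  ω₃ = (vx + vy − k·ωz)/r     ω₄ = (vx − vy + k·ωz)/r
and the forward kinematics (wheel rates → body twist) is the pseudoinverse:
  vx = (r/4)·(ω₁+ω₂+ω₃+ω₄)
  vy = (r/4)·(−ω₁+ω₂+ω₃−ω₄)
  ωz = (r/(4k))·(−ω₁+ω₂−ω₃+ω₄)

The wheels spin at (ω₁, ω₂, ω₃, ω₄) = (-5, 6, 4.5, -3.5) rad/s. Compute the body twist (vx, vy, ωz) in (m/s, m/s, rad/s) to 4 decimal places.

k = lx + ly = 0.2 + 0.08 = 0.2800
ω₁+ω₂+ω₃+ω₄ = 2.0000  →  vx = (0.04/4)·2.0000 = 0.0200
−ω₁+ω₂+ω₃−ω₄ = 19.0000  →  vy = (0.04/4)·19.0000 = 0.1900
−ω₁+ω₂−ω₃+ω₄ = 3.0000  →  ωz = (0.04/1.1200)·3.0000 = 0.1071

(0.0200, 0.1900, 0.1071)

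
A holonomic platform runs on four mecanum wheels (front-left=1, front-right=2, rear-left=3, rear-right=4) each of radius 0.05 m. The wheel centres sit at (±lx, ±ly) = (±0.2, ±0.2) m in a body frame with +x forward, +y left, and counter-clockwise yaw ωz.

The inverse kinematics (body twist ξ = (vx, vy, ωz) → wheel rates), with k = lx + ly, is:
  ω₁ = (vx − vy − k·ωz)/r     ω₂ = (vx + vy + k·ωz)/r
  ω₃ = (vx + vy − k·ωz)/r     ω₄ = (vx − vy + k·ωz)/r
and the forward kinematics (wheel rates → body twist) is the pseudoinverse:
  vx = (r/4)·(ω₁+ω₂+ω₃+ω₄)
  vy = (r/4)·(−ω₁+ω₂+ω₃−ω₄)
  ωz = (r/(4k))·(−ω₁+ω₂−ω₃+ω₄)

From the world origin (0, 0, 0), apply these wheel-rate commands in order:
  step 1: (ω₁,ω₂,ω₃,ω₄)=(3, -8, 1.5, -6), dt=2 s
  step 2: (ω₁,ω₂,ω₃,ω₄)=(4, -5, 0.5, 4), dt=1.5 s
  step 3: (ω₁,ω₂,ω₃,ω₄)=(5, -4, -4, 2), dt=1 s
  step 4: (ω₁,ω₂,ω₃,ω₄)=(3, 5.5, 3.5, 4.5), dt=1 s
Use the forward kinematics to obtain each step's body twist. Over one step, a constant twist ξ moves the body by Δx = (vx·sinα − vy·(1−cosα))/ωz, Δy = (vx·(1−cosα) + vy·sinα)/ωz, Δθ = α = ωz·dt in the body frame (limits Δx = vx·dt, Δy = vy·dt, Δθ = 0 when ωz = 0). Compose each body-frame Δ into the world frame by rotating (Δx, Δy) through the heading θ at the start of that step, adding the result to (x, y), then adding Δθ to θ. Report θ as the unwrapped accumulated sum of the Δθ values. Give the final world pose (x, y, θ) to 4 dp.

(-0.5839, -0.2859, -1.3984)

step 1: ξ=(vx,vy,ωz)=(-0.1188, -0.0437, -0.5781), dt=2.0 → body Δ=(-0.2332, 0.0534, -1.1562) → world pose (-0.2332, 0.0534, -1.1562)
step 2: ξ=(vx,vy,ωz)=(0.0438, -0.1562, -0.1719), dt=1.5 → body Δ=(0.0349, -0.2402, -0.2578) → world pose (-0.4390, -0.0752, -1.4141)
step 3: ξ=(vx,vy,ωz)=(-0.0125, -0.1875, -0.0938), dt=1.0 → body Δ=(-0.0213, -0.1866, -0.0938) → world pose (-0.6267, -0.0834, -1.5078)
step 4: ξ=(vx,vy,ωz)=(0.2063, 0.0188, 0.1094), dt=1.0 → body Δ=(0.2048, 0.0300, 0.1094) → world pose (-0.5839, -0.2859, -1.3984)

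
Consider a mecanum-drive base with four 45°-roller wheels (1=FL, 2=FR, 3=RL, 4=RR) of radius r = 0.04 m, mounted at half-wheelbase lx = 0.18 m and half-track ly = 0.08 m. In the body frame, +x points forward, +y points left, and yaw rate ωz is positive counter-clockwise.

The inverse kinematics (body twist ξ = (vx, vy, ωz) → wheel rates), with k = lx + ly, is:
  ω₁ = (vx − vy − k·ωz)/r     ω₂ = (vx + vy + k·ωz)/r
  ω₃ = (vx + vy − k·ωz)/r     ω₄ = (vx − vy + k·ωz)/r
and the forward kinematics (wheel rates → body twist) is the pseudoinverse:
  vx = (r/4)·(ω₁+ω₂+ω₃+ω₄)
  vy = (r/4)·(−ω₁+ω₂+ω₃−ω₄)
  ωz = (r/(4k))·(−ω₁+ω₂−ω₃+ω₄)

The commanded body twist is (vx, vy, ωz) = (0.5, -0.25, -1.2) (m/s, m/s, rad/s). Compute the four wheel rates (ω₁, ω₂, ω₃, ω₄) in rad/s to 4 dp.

(26.5500, -1.5500, 14.0500, 10.9500)

k = lx + ly = 0.18 + 0.08 = 0.2600;  k·ωz = 0.2600·-1.2 = -0.3120
ω₁ (FL) = (vx − vy − k·ωz)/r = 1.0620/0.04 = 26.5500
ω₂ (FR) = (vx + vy + k·ωz)/r = -0.0620/0.04 = -1.5500
ω₃ (RL) = (vx + vy − k·ωz)/r = 0.5620/0.04 = 14.0500
ω₄ (RR) = (vx − vy + k·ωz)/r = 0.4380/0.04 = 10.9500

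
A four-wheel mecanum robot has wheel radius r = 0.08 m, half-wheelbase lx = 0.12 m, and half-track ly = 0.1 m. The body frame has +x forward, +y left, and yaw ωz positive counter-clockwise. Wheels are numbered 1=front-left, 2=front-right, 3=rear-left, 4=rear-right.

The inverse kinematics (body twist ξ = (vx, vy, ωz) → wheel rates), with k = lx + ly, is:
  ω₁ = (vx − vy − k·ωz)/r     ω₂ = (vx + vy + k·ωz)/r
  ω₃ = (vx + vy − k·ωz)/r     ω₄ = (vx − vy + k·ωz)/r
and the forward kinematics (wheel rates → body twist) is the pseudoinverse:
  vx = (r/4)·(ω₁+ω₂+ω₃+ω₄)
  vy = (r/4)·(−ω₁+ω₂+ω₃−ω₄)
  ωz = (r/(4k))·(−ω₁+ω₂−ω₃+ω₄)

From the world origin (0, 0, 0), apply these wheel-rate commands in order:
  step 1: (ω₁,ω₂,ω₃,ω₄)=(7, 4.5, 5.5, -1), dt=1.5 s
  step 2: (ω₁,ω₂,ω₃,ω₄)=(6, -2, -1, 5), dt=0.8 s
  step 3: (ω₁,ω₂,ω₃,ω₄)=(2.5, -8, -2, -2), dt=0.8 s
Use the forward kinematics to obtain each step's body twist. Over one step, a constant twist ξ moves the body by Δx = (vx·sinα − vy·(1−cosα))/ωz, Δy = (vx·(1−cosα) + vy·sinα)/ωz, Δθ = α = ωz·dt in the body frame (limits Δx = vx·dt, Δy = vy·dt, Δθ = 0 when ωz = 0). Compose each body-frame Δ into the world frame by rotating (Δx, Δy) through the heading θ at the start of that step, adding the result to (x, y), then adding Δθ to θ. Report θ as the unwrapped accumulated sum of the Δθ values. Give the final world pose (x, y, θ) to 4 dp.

(0.1176, -0.1746, -2.1364)

step 1: ξ=(vx,vy,ωz)=(0.3200, 0.0800, -0.8182), dt=1.5 → body Δ=(0.4331, -0.1673, -1.2273) → world pose (0.4331, -0.1673, -1.2273)
step 2: ξ=(vx,vy,ωz)=(0.1600, -0.2800, -0.1818), dt=0.8 → body Δ=(0.1113, -0.2325, -0.1455) → world pose (0.2517, -0.3504, -1.3727)
step 3: ξ=(vx,vy,ωz)=(-0.1900, -0.2100, -0.9545), dt=0.8 → body Δ=(-0.1987, -0.0969, -0.7636) → world pose (0.1176, -0.1746, -2.1364)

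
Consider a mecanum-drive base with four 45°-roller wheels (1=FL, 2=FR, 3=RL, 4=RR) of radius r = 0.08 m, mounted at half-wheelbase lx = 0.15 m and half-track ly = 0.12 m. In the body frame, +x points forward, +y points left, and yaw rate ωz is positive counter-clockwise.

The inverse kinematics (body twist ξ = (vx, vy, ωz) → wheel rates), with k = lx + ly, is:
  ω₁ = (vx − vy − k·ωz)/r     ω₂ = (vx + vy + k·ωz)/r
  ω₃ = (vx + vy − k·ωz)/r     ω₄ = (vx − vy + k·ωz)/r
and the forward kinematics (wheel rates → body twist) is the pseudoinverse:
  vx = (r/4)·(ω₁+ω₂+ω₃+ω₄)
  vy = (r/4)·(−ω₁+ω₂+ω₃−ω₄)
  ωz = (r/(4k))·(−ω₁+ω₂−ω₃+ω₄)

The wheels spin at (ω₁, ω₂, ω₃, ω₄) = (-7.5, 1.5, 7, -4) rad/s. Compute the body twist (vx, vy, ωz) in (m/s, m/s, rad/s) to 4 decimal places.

k = lx + ly = 0.15 + 0.12 = 0.2700
ω₁+ω₂+ω₃+ω₄ = -3.0000  →  vx = (0.08/4)·-3.0000 = -0.0600
−ω₁+ω₂+ω₃−ω₄ = 20.0000  →  vy = (0.08/4)·20.0000 = 0.4000
−ω₁+ω₂−ω₃+ω₄ = -2.0000  →  ωz = (0.08/1.0800)·-2.0000 = -0.1481

(-0.0600, 0.4000, -0.1481)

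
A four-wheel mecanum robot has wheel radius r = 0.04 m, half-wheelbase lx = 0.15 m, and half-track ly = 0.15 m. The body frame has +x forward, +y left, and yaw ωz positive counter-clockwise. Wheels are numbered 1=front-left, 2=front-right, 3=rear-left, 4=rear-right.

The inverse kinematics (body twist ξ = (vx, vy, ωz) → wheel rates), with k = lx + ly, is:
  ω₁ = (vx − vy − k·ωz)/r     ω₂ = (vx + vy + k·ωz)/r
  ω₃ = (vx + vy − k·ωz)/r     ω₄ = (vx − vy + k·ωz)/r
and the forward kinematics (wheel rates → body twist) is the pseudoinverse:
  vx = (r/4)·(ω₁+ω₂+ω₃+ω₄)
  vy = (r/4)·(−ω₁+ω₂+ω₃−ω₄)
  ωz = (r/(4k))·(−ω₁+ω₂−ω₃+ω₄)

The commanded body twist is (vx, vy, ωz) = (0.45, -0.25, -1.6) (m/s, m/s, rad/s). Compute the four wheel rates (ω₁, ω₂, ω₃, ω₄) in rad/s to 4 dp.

k = lx + ly = 0.15 + 0.15 = 0.3000;  k·ωz = 0.3000·-1.6 = -0.4800
ω₁ (FL) = (vx − vy − k·ωz)/r = 1.1800/0.04 = 29.5000
ω₂ (FR) = (vx + vy + k·ωz)/r = -0.2800/0.04 = -7.0000
ω₃ (RL) = (vx + vy − k·ωz)/r = 0.6800/0.04 = 17.0000
ω₄ (RR) = (vx − vy + k·ωz)/r = 0.2200/0.04 = 5.5000

(29.5000, -7.0000, 17.0000, 5.5000)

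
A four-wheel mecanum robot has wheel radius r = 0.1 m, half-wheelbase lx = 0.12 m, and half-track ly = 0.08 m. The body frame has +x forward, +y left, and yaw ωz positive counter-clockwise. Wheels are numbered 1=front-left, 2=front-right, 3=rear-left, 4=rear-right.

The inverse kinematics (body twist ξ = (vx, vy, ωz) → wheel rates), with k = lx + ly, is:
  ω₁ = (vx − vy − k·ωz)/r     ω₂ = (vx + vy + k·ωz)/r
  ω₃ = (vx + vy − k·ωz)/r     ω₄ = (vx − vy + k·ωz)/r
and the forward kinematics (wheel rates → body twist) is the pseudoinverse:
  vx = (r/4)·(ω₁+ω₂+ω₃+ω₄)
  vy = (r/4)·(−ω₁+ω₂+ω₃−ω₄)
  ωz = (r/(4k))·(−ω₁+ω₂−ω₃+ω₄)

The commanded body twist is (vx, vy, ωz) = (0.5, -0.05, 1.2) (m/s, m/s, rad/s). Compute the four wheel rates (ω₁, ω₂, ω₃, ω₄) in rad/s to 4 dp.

(3.1000, 6.9000, 2.1000, 7.9000)

k = lx + ly = 0.12 + 0.08 = 0.2000;  k·ωz = 0.2000·1.2 = 0.2400
ω₁ (FL) = (vx − vy − k·ωz)/r = 0.3100/0.1 = 3.1000
ω₂ (FR) = (vx + vy + k·ωz)/r = 0.6900/0.1 = 6.9000
ω₃ (RL) = (vx + vy − k·ωz)/r = 0.2100/0.1 = 2.1000
ω₄ (RR) = (vx − vy + k·ωz)/r = 0.7900/0.1 = 7.9000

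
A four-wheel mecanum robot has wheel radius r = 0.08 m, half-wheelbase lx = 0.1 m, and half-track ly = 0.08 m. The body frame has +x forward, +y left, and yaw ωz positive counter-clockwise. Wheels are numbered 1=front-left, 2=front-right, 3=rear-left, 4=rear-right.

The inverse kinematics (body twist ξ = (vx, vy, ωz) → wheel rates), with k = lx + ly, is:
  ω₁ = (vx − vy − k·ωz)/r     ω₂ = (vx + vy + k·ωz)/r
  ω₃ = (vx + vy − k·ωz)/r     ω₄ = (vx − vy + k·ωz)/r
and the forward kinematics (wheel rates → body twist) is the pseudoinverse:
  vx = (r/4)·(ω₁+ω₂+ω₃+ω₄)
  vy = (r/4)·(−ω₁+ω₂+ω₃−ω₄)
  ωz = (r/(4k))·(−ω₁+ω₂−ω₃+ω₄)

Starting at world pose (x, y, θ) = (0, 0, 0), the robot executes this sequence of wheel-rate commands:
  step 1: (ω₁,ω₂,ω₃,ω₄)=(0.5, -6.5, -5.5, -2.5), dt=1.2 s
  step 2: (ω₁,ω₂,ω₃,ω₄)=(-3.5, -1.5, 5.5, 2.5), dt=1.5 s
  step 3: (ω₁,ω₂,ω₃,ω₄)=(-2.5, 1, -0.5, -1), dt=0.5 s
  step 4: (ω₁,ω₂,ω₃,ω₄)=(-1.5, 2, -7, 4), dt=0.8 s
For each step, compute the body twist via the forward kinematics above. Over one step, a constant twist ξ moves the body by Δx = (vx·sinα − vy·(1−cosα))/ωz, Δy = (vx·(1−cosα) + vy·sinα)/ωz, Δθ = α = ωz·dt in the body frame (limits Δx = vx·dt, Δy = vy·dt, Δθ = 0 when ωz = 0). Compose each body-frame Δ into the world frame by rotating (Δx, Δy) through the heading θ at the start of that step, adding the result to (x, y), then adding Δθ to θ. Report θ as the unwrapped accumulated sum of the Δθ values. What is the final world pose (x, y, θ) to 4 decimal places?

step 1: ξ=(vx,vy,ωz)=(-0.2800, -0.2000, -0.4444), dt=1.2 → body Δ=(-0.3828, -0.1413, -0.5333) → world pose (-0.3828, -0.1413, -0.5333)
step 2: ξ=(vx,vy,ωz)=(0.0600, 0.1000, -0.1111), dt=1.5 → body Δ=(0.1021, 0.1418, -0.1667) → world pose (-0.2228, -0.0710, -0.7000)
step 3: ξ=(vx,vy,ωz)=(-0.0600, 0.0800, 0.3333), dt=0.5 → body Δ=(-0.0332, 0.0373, 0.1667) → world pose (-0.2241, -0.0211, -0.5333)
step 4: ξ=(vx,vy,ωz)=(-0.0500, -0.1500, 1.6111), dt=0.8 → body Δ=(0.0374, -0.1118, 1.2889) → world pose (-0.2488, -0.1364, 0.7556)

(-0.2488, -0.1364, 0.7556)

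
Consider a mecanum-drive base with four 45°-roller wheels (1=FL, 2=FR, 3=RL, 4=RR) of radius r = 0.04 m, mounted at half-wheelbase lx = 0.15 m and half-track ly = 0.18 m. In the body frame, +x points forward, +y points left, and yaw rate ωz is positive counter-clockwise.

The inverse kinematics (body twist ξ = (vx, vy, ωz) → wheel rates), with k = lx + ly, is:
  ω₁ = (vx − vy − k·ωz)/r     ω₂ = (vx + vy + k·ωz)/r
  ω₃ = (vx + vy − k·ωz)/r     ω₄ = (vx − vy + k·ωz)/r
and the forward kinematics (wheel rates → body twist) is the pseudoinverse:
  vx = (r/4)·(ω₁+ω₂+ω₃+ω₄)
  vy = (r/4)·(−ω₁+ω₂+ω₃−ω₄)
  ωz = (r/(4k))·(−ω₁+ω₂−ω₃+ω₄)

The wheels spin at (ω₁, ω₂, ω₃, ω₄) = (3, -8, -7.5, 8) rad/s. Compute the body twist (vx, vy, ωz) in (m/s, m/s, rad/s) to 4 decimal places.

(-0.0450, -0.2650, 0.1364)

k = lx + ly = 0.15 + 0.18 = 0.3300
ω₁+ω₂+ω₃+ω₄ = -4.5000  →  vx = (0.04/4)·-4.5000 = -0.0450
−ω₁+ω₂+ω₃−ω₄ = -26.5000  →  vy = (0.04/4)·-26.5000 = -0.2650
−ω₁+ω₂−ω₃+ω₄ = 4.5000  →  ωz = (0.04/1.3200)·4.5000 = 0.1364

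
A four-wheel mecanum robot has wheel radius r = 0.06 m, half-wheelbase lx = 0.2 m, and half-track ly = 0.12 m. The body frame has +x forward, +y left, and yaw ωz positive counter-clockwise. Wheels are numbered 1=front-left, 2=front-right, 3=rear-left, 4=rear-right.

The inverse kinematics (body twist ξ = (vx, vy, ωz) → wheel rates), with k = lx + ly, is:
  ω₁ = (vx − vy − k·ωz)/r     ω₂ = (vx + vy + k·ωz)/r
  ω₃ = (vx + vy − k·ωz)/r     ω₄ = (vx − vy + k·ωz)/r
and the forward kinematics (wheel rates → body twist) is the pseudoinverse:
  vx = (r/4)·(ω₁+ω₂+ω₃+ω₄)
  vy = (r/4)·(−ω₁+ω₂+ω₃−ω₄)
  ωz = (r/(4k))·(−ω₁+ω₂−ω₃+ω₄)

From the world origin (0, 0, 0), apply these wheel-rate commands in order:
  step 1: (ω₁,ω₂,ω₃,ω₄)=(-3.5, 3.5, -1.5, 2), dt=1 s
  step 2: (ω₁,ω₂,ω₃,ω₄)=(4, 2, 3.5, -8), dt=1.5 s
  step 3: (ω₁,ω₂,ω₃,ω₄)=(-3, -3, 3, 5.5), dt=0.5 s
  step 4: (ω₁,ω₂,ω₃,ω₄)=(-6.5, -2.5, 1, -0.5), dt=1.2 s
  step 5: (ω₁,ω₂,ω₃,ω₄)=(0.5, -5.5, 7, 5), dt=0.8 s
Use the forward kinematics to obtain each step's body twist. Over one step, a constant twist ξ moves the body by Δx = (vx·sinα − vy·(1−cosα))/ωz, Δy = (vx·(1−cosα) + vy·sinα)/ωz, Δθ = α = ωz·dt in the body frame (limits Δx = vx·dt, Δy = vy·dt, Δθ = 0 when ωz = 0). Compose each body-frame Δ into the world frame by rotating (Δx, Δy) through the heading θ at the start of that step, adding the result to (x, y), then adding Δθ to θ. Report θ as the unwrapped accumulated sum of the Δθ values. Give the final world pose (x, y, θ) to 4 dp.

step 1: ξ=(vx,vy,ωz)=(0.0075, 0.0525, 0.4922), dt=1.0 → body Δ=(-0.0055, 0.0522, 0.4922) → world pose (-0.0055, 0.0522, 0.4922)
step 2: ξ=(vx,vy,ωz)=(0.0225, 0.1425, -0.6328), dt=1.5 → body Δ=(0.1230, 0.1682, -0.9492) → world pose (0.0234, 0.2586, -0.4570)
step 3: ξ=(vx,vy,ωz)=(0.0375, -0.0375, 0.1172), dt=0.5 → body Δ=(0.0193, -0.0182, 0.0586) → world pose (0.0327, 0.2337, -0.3984)
step 4: ξ=(vx,vy,ωz)=(-0.1275, 0.0825, 0.1172), dt=1.2 → body Δ=(-0.1594, 0.0879, 0.1406) → world pose (-0.0801, 0.3766, -0.2578)
step 5: ξ=(vx,vy,ωz)=(0.1050, -0.0600, -0.3750), dt=0.8 → body Δ=(0.0756, -0.0598, -0.3000) → world pose (-0.0223, 0.2996, -0.5578)

(-0.0223, 0.2996, -0.5578)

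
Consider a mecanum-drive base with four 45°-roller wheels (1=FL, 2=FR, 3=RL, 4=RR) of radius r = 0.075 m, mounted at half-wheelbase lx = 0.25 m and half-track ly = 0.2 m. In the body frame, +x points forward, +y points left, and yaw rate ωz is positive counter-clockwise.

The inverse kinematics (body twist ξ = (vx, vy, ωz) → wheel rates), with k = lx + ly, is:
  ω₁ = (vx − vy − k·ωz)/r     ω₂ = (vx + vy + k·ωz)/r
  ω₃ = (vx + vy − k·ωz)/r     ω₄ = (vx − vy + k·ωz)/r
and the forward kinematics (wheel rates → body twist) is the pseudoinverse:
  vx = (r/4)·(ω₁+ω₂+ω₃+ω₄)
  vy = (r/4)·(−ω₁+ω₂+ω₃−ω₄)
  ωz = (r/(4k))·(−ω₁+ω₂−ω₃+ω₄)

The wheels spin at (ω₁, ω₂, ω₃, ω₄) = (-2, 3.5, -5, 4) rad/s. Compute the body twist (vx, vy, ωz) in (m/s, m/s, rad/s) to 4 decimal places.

(0.0094, -0.0656, 0.6042)

k = lx + ly = 0.25 + 0.2 = 0.4500
ω₁+ω₂+ω₃+ω₄ = 0.5000  →  vx = (0.075/4)·0.5000 = 0.0094
−ω₁+ω₂+ω₃−ω₄ = -3.5000  →  vy = (0.075/4)·-3.5000 = -0.0656
−ω₁+ω₂−ω₃+ω₄ = 14.5000  →  ωz = (0.075/1.8000)·14.5000 = 0.6042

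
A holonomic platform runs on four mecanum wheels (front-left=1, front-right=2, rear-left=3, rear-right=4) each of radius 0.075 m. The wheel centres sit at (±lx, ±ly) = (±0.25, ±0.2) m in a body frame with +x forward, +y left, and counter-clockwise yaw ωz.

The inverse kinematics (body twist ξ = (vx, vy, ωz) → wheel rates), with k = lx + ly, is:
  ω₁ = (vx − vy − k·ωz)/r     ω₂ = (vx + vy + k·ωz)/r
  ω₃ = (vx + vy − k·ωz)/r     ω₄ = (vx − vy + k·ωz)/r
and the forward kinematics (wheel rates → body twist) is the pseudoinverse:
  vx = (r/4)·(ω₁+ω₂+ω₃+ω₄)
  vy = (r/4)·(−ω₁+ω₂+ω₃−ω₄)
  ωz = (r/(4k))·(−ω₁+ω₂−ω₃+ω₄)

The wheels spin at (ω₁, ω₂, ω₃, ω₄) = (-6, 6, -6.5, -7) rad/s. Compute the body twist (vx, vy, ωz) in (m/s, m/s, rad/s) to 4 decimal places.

(-0.2531, 0.2344, 0.4792)

k = lx + ly = 0.25 + 0.2 = 0.4500
ω₁+ω₂+ω₃+ω₄ = -13.5000  →  vx = (0.075/4)·-13.5000 = -0.2531
−ω₁+ω₂+ω₃−ω₄ = 12.5000  →  vy = (0.075/4)·12.5000 = 0.2344
−ω₁+ω₂−ω₃+ω₄ = 11.5000  →  ωz = (0.075/1.8000)·11.5000 = 0.4792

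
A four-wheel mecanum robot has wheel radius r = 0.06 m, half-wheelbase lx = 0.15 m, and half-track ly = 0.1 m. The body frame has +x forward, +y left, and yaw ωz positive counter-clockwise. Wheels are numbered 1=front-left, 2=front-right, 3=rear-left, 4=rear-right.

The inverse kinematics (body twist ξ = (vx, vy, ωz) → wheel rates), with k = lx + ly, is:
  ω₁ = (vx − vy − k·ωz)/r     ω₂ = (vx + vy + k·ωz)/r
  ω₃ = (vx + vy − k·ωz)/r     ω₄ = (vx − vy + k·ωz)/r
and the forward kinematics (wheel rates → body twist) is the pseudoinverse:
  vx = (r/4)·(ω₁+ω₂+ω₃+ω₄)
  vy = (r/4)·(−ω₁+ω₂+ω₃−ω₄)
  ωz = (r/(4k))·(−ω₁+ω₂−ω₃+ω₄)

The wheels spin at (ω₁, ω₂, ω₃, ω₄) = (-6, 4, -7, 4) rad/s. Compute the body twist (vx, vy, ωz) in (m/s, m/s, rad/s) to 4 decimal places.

(-0.0750, -0.0150, 1.2600)

k = lx + ly = 0.15 + 0.1 = 0.2500
ω₁+ω₂+ω₃+ω₄ = -5.0000  →  vx = (0.06/4)·-5.0000 = -0.0750
−ω₁+ω₂+ω₃−ω₄ = -1.0000  →  vy = (0.06/4)·-1.0000 = -0.0150
−ω₁+ω₂−ω₃+ω₄ = 21.0000  →  ωz = (0.06/1.0000)·21.0000 = 1.2600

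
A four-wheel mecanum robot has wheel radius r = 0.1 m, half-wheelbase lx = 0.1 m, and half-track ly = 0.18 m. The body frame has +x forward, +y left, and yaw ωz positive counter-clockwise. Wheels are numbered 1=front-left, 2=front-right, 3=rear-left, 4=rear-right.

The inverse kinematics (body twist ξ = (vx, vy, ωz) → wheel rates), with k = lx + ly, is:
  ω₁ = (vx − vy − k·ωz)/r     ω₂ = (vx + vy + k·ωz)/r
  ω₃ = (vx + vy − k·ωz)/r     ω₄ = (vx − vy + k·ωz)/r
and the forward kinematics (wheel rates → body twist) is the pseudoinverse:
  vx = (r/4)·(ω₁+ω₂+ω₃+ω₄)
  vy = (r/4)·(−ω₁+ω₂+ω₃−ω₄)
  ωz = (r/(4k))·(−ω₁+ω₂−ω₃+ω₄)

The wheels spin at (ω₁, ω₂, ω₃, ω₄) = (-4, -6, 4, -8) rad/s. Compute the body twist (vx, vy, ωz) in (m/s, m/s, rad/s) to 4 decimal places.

k = lx + ly = 0.1 + 0.18 = 0.2800
ω₁+ω₂+ω₃+ω₄ = -14.0000  →  vx = (0.1/4)·-14.0000 = -0.3500
−ω₁+ω₂+ω₃−ω₄ = 10.0000  →  vy = (0.1/4)·10.0000 = 0.2500
−ω₁+ω₂−ω₃+ω₄ = -14.0000  →  ωz = (0.1/1.1200)·-14.0000 = -1.2500

(-0.3500, 0.2500, -1.2500)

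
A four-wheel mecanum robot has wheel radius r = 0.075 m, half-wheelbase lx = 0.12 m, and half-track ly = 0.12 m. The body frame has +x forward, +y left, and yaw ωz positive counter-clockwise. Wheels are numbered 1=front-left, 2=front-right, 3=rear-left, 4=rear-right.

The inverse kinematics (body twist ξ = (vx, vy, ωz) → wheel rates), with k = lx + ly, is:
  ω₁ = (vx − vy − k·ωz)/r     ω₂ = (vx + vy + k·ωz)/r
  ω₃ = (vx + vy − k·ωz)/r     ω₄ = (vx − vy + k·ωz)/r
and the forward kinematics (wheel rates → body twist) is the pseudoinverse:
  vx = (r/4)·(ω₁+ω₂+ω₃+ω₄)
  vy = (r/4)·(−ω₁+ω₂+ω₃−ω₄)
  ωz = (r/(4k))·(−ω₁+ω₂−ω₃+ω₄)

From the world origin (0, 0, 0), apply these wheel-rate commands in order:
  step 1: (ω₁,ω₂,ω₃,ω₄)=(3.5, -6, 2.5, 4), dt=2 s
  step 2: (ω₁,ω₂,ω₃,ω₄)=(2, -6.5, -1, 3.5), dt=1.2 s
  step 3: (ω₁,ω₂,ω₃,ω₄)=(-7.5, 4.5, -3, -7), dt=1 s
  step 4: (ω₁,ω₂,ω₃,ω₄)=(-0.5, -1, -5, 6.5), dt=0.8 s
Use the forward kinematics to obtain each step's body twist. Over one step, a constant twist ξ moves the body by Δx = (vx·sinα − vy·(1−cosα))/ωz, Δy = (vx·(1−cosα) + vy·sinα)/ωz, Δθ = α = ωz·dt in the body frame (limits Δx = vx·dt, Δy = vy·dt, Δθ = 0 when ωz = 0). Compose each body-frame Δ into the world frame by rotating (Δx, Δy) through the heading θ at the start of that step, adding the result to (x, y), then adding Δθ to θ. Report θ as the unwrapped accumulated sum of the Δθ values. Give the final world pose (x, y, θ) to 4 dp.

step 1: ξ=(vx,vy,ωz)=(0.0750, -0.2062, -0.6250), dt=2.0 → body Δ=(-0.1121, -0.3953, -1.2500) → world pose (-0.1121, -0.3953, -1.2500)
step 2: ξ=(vx,vy,ωz)=(-0.0375, -0.2437, -0.3125), dt=1.2 → body Δ=(-0.0982, -0.2774, -0.3750) → world pose (-0.4062, -0.3896, -1.6250)
step 3: ξ=(vx,vy,ωz)=(-0.2438, 0.3000, 0.6250), dt=1.0 → body Δ=(-0.3189, 0.2071, 0.6250) → world pose (-0.1821, -0.0824, -1.0000)
step 4: ξ=(vx,vy,ωz)=(0.0000, -0.2250, 0.8594), dt=0.8 → body Δ=(0.0595, -0.1662, 0.6875) → world pose (-0.2898, -0.2222, -0.3125)

(-0.2898, -0.2222, -0.3125)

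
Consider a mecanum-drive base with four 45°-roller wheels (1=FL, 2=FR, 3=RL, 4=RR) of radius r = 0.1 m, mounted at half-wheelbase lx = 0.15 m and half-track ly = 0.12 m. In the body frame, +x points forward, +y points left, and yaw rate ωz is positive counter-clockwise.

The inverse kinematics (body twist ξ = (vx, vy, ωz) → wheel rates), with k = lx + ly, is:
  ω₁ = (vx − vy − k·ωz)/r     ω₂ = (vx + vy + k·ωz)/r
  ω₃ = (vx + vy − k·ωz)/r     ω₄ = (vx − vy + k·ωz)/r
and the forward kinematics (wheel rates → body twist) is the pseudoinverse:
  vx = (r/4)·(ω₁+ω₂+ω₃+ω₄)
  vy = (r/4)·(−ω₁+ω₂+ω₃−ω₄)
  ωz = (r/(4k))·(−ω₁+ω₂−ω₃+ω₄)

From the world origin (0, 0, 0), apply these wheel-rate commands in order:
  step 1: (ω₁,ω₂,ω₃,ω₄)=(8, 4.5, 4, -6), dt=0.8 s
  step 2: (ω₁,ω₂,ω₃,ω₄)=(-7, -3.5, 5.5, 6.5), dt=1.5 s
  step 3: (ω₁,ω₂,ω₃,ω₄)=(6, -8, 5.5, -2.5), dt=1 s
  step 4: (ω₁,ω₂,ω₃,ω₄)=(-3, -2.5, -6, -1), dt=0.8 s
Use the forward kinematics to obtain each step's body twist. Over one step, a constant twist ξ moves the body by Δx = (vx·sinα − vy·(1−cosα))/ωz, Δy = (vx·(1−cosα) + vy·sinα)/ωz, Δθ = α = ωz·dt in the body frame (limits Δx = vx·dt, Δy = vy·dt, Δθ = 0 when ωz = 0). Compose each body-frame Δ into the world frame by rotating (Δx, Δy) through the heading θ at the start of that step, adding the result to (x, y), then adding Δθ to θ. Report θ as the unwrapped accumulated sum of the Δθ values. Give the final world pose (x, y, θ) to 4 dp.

step 1: ξ=(vx,vy,ωz)=(0.2625, 0.1625, -1.2500), dt=0.8 → body Δ=(0.2365, 0.0129, -1.0000) → world pose (0.2365, 0.0129, -1.0000)
step 2: ξ=(vx,vy,ωz)=(0.0375, 0.0625, 0.4167), dt=1.5 → body Δ=(0.0243, 0.1048, 0.6250) → world pose (0.3378, 0.0490, -0.3750)
step 3: ξ=(vx,vy,ωz)=(0.0250, -0.1500, -2.0370), dt=1.0 → body Δ=(-0.0958, -0.0836, -2.0370) → world pose (0.2180, 0.0063, -2.4120)
step 4: ξ=(vx,vy,ωz)=(-0.3125, -0.1125, 0.5093), dt=0.8 → body Δ=(-0.2251, -0.1378, 0.4074) → world pose (0.2940, 0.2590, -2.0046)

(0.2940, 0.2590, -2.0046)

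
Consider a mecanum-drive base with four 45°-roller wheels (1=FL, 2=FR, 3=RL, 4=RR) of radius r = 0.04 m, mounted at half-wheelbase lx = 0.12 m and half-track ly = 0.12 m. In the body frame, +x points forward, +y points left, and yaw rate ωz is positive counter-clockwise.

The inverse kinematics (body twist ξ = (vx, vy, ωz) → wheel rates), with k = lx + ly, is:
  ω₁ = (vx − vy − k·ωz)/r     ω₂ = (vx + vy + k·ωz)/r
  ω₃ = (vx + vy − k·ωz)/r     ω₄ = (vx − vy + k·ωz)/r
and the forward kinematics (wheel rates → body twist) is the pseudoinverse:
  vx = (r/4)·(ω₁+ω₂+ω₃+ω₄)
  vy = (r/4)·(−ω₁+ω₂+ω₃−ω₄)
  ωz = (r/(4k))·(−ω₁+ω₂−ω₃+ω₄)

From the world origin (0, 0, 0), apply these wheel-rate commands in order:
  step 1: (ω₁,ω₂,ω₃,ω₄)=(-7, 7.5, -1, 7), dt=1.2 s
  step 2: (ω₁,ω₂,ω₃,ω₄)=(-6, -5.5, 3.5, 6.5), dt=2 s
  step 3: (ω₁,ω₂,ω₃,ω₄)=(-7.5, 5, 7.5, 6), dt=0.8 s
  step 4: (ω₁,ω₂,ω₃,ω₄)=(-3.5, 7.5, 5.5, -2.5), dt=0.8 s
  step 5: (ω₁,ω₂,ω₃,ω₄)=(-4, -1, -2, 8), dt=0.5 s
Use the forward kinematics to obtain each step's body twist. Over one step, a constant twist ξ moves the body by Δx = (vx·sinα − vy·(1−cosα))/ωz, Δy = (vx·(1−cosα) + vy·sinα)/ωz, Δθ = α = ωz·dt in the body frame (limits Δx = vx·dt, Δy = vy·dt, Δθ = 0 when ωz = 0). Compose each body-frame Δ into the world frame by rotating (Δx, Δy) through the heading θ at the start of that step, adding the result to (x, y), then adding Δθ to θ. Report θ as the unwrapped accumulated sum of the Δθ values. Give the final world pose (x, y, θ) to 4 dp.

(-0.1840, 0.1772, 2.1542)

step 1: ξ=(vx,vy,ωz)=(0.0650, 0.0650, 0.9375), dt=1.2 → body Δ=(0.0231, 0.1020, 1.1250) → world pose (0.0231, 0.1020, 1.1250)
step 2: ξ=(vx,vy,ωz)=(-0.0150, -0.0250, 0.1458), dt=2.0 → body Δ=(-0.0223, -0.0536, 0.2917) → world pose (0.0619, 0.0587, 1.4167)
step 3: ξ=(vx,vy,ωz)=(0.1100, 0.1400, 0.4583), dt=0.8 → body Δ=(0.0657, 0.1255, 0.3667) → world pose (-0.0520, 0.1429, 1.7833)
step 4: ξ=(vx,vy,ωz)=(0.0700, 0.1900, 0.1250), dt=0.8 → body Δ=(0.0483, 0.1545, 0.1000) → world pose (-0.2133, 0.1576, 1.8833)
step 5: ξ=(vx,vy,ωz)=(0.0100, -0.0700, 0.5417), dt=0.5 → body Δ=(0.0096, -0.0339, 0.2708) → world pose (-0.1840, 0.1772, 2.1542)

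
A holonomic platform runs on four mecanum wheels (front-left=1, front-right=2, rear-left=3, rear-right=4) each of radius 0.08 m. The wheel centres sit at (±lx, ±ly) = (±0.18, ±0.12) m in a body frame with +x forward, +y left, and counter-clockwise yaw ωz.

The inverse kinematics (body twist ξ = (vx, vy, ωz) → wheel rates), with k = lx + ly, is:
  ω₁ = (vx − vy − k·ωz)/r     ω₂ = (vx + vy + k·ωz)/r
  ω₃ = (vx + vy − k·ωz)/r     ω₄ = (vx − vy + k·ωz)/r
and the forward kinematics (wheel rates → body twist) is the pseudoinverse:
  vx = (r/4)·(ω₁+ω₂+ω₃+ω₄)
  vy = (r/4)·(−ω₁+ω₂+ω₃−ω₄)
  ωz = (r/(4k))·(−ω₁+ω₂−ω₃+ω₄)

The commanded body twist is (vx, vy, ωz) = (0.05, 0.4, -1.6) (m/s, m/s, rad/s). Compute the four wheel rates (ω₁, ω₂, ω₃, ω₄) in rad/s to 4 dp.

k = lx + ly = 0.18 + 0.12 = 0.3000;  k·ωz = 0.3000·-1.6 = -0.4800
ω₁ (FL) = (vx − vy − k·ωz)/r = 0.1300/0.08 = 1.6250
ω₂ (FR) = (vx + vy + k·ωz)/r = -0.0300/0.08 = -0.3750
ω₃ (RL) = (vx + vy − k·ωz)/r = 0.9300/0.08 = 11.6250
ω₄ (RR) = (vx − vy + k·ωz)/r = -0.8300/0.08 = -10.3750

(1.6250, -0.3750, 11.6250, -10.3750)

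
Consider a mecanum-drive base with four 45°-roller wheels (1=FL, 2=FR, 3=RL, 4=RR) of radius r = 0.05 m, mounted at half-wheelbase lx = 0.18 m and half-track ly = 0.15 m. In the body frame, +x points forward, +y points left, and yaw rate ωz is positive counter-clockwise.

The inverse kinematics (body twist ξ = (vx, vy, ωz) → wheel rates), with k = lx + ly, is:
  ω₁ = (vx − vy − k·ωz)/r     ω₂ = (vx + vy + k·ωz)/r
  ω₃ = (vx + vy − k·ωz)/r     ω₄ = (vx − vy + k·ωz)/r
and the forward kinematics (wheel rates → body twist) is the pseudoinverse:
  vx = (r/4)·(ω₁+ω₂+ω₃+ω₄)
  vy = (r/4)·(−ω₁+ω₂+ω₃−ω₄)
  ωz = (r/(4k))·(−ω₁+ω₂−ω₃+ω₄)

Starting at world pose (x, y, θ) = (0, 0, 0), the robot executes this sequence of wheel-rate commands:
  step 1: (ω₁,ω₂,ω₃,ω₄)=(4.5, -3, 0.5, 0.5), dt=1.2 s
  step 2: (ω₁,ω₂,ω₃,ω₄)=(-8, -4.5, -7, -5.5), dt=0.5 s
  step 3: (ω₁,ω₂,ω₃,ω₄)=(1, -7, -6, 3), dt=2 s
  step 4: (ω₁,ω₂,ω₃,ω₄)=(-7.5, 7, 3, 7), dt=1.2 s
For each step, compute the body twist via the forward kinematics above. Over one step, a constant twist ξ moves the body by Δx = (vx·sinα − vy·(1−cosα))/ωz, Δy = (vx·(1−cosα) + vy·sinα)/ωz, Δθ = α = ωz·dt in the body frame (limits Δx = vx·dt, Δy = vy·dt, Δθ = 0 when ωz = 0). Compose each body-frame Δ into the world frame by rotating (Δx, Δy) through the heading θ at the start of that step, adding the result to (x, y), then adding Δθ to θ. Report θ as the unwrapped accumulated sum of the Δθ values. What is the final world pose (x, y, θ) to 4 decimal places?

step 1: ξ=(vx,vy,ωz)=(0.0312, -0.0938, -0.2841), dt=1.2 → body Δ=(0.0178, -0.1167, -0.3409) → world pose (0.0178, -0.1167, -0.3409)
step 2: ξ=(vx,vy,ωz)=(-0.3125, 0.0250, 0.1894), dt=0.5 → body Δ=(-0.1566, 0.0051, 0.0947) → world pose (-0.1281, -0.0595, -0.2462)
step 3: ξ=(vx,vy,ωz)=(-0.1125, -0.2125, 0.0379), dt=2.0 → body Δ=(-0.2087, -0.4331, 0.0758) → world pose (-0.4361, -0.4287, -0.1705)
step 4: ξ=(vx,vy,ωz)=(0.1188, 0.1313, 0.7008), dt=1.2 → body Δ=(0.0639, 0.1960, 0.8409) → world pose (-0.3399, -0.2463, 0.6705)

(-0.3399, -0.2463, 0.6705)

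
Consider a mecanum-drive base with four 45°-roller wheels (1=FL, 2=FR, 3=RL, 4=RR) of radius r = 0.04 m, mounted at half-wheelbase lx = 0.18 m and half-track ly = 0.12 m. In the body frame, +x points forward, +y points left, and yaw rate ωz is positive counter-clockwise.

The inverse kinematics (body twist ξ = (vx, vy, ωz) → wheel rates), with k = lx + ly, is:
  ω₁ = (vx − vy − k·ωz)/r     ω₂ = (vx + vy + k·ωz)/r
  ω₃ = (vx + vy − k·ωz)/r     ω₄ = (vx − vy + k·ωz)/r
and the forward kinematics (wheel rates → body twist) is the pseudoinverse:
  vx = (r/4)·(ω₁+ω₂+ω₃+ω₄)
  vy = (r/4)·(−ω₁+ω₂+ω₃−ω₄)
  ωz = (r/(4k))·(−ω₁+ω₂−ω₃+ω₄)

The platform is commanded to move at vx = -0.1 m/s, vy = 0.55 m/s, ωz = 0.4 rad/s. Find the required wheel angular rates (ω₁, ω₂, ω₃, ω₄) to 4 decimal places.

(-19.2500, 14.2500, 8.2500, -13.2500)

k = lx + ly = 0.18 + 0.12 = 0.3000;  k·ωz = 0.3000·0.4 = 0.1200
ω₁ (FL) = (vx − vy − k·ωz)/r = -0.7700/0.04 = -19.2500
ω₂ (FR) = (vx + vy + k·ωz)/r = 0.5700/0.04 = 14.2500
ω₃ (RL) = (vx + vy − k·ωz)/r = 0.3300/0.04 = 8.2500
ω₄ (RR) = (vx − vy + k·ωz)/r = -0.5300/0.04 = -13.2500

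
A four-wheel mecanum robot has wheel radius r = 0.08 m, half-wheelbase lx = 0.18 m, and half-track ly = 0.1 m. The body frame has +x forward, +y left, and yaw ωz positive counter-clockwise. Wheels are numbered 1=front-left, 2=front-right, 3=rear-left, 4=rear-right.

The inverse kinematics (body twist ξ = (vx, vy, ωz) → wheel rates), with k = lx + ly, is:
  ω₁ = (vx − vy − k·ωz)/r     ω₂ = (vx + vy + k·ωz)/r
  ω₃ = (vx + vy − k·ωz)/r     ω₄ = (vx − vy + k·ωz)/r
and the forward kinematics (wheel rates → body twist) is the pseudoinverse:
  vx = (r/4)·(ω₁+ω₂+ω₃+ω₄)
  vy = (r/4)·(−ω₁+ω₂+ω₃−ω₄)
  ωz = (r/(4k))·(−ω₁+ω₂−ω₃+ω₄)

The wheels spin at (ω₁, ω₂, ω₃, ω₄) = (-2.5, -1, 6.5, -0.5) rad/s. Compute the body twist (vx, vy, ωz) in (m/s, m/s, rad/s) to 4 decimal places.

(0.0500, 0.1700, -0.3929)

k = lx + ly = 0.18 + 0.1 = 0.2800
ω₁+ω₂+ω₃+ω₄ = 2.5000  →  vx = (0.08/4)·2.5000 = 0.0500
−ω₁+ω₂+ω₃−ω₄ = 8.5000  →  vy = (0.08/4)·8.5000 = 0.1700
−ω₁+ω₂−ω₃+ω₄ = -5.5000  →  ωz = (0.08/1.1200)·-5.5000 = -0.3929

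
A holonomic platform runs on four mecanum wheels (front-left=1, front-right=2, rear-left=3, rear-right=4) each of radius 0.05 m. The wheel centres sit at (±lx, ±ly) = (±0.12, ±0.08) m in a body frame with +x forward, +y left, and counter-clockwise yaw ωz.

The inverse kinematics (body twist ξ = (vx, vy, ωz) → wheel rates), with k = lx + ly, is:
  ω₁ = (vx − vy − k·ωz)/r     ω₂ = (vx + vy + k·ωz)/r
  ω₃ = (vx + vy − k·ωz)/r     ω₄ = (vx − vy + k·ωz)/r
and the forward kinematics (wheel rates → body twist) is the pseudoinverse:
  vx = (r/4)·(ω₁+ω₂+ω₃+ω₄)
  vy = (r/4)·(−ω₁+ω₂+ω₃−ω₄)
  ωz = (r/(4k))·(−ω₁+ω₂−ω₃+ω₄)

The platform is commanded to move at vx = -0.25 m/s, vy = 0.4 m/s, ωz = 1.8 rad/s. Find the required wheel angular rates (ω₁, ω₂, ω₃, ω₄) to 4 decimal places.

k = lx + ly = 0.12 + 0.08 = 0.2000;  k·ωz = 0.2000·1.8 = 0.3600
ω₁ (FL) = (vx − vy − k·ωz)/r = -1.0100/0.05 = -20.2000
ω₂ (FR) = (vx + vy + k·ωz)/r = 0.5100/0.05 = 10.2000
ω₃ (RL) = (vx + vy − k·ωz)/r = -0.2100/0.05 = -4.2000
ω₄ (RR) = (vx − vy + k·ωz)/r = -0.2900/0.05 = -5.8000

(-20.2000, 10.2000, -4.2000, -5.8000)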